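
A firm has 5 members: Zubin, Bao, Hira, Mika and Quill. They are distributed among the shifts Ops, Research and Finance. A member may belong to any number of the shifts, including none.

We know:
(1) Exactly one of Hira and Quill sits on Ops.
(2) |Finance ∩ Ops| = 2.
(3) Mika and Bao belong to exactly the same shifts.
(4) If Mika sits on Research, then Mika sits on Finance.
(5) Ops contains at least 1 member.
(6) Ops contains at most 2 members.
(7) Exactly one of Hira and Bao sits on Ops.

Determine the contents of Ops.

Ops = {Hira, Zubin}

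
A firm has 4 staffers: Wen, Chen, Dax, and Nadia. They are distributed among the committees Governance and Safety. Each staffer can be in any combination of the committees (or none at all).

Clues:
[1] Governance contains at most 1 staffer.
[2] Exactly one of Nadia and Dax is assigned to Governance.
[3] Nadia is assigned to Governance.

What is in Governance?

Governance = {Nadia}

From (3): Nadia ∈ Governance.
(1): Governance already has 1, so the rest are out.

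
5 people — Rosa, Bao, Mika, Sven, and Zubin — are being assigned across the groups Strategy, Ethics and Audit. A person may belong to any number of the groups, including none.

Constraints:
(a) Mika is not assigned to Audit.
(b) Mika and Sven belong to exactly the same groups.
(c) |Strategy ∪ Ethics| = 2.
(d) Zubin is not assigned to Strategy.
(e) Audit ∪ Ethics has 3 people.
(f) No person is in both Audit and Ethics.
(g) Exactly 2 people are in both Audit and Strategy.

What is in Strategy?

Strategy = {Bao, Rosa}

From (a): Mika ∉ Audit.
From (d): Zubin ∉ Strategy.
(b): Sven matches Mika: Sven ∉ Audit.
Suppose Rosa ∉ Strategy: no assignment then satisfies all the clues, so Rosa ∈ Strategy.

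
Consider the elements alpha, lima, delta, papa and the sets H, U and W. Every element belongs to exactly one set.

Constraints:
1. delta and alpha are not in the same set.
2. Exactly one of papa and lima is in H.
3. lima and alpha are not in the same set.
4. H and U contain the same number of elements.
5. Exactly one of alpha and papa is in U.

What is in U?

U = {alpha}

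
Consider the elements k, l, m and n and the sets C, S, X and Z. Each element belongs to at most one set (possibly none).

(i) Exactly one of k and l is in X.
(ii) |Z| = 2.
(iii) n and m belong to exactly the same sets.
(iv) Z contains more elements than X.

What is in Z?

Z = {m, n}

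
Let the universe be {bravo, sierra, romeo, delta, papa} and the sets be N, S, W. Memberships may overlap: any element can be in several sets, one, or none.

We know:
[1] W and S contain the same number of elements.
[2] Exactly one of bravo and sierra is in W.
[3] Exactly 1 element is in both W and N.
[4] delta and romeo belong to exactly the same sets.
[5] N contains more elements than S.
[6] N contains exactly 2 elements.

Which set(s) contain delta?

delta: none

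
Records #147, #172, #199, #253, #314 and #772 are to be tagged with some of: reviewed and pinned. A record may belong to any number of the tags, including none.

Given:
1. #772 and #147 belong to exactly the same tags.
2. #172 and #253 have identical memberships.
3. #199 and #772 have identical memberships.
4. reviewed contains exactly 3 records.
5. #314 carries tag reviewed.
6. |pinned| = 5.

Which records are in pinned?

pinned = {#147, #172, #199, #253, #772}

From (5): #314 ∈ reviewed.
Suppose #147 ∉ pinned: no assignment then satisfies all the clues, so #147 ∈ pinned.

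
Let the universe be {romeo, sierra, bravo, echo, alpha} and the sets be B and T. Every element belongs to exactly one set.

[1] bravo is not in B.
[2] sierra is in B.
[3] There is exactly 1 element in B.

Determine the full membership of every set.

From (1): bravo ∉ B.
From (2): sierra ∈ B.
(3): B already has 1, so the rest are out.
Only one set left: romeo ∈ T.
Only one set left: bravo ∈ T.
Only one set left: echo ∈ T.
Only one set left: alpha ∈ T.

B = {sierra}; T = {alpha, bravo, echo, romeo}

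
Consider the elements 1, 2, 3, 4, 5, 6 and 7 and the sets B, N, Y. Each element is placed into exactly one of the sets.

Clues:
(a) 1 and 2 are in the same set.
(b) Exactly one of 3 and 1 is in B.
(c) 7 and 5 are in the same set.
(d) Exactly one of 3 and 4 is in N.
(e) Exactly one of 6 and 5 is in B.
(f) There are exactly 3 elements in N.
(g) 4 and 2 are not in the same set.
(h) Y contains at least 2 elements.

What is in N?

N = {4, 5, 7}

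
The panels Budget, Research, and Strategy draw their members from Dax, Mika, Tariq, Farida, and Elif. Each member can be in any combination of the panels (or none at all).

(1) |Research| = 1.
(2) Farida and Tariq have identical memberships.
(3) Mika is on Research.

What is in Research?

Research = {Mika}

From (3): Mika ∈ Research.
(1): Research already has 1, so the rest are out.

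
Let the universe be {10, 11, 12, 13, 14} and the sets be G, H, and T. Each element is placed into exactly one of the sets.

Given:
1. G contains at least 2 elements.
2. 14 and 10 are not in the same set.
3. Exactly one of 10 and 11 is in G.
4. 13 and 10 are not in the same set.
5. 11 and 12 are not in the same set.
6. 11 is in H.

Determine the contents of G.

From (6): 11 ∈ H.
(3) (exactly one): 10 ∈ G.
(4): 13 ∉ G.
(5): 12 ∉ H.
(2): 14 ∉ G.
(1): only 2 candidates remain for G, so all are in.

G = {10, 12}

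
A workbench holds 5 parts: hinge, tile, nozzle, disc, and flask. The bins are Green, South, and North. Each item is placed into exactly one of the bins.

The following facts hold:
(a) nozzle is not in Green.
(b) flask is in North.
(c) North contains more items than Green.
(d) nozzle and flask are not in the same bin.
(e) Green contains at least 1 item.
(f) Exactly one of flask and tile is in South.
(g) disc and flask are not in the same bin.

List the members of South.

South = {nozzle, tile}

From (a): nozzle ∉ Green.
From (b): flask ∈ North.
(d): nozzle ∉ North.
(f) (exactly one): tile ∈ South.
(g): disc ∉ North.
Only one bin left: nozzle ∈ South.
Suppose hinge ∈ South: no assignment then satisfies all the clues, so hinge ∉ South.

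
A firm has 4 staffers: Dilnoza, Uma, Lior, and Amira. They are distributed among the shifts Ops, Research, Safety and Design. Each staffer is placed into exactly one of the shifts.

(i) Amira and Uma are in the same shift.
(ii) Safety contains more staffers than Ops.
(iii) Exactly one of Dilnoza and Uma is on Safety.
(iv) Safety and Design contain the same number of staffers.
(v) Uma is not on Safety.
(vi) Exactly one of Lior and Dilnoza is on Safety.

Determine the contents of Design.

Design = {Lior}

From (v): Uma ∉ Safety.
(i): Amira matches Uma: Amira ∉ Safety.
(iii) (exactly one): Dilnoza ∈ Safety.
(vi) (exactly one): Lior ∉ Safety.
Suppose Uma ∈ Design: no assignment then satisfies all the clues, so Uma ∉ Design.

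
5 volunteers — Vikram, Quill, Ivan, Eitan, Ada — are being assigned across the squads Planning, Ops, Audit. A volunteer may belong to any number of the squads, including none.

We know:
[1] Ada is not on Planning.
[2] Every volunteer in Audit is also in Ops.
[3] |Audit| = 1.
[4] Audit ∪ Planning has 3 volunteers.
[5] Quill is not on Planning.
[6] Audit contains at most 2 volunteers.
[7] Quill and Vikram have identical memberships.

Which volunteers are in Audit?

Audit = {Ada}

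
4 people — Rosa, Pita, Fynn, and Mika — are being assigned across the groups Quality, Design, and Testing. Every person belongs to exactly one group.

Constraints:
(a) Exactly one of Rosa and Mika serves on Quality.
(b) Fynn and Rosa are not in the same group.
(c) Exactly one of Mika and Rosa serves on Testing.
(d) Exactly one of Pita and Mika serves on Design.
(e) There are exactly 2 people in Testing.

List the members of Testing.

Testing = {Fynn, Mika}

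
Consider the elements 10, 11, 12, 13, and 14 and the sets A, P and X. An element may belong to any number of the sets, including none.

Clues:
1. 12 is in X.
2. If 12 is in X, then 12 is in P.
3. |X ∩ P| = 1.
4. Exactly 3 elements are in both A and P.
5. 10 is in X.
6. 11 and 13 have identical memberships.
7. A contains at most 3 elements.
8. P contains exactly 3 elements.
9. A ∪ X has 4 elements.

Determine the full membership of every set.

A = {11, 12, 13}; P = {11, 12, 13}; X = {10, 12}

From (1): 12 ∈ X.
From (5): 10 ∈ X.
(2): 12 ∈ P.
Suppose 10 ∈ A: no assignment then satisfies all the clues, so 10 ∉ A.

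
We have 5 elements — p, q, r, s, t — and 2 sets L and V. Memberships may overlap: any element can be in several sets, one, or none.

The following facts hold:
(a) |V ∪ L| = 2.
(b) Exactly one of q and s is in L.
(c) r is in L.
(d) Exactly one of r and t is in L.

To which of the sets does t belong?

From (c): r ∈ L.
(d) (exactly one): t ∉ L.
Suppose t ∈ V: no assignment then satisfies all the clues, so t ∉ V.

t: none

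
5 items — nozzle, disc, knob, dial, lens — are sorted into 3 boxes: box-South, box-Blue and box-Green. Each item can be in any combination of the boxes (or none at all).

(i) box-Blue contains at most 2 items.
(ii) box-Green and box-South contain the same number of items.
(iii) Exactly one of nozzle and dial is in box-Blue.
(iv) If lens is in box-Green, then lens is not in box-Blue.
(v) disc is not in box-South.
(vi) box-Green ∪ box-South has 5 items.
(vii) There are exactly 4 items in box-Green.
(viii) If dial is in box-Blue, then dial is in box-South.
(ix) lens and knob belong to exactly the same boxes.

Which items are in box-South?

box-South = {dial, knob, lens, nozzle}

From (v): disc ∉ box-South.
Suppose nozzle ∉ box-South: no assignment then satisfies all the clues, so nozzle ∈ box-South.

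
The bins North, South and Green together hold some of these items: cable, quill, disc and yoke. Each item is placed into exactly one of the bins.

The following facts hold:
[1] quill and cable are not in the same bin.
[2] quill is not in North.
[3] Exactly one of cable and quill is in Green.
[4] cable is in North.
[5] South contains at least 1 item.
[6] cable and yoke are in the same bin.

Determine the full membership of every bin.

From (2): quill ∉ North.
From (4): cable ∈ North.
(3) (exactly one): quill ∈ Green.
(6): yoke matches cable: yoke ∈ North.
(5): only 1 candidates remain for South, so all are in.

North = {cable, yoke}; South = {disc}; Green = {quill}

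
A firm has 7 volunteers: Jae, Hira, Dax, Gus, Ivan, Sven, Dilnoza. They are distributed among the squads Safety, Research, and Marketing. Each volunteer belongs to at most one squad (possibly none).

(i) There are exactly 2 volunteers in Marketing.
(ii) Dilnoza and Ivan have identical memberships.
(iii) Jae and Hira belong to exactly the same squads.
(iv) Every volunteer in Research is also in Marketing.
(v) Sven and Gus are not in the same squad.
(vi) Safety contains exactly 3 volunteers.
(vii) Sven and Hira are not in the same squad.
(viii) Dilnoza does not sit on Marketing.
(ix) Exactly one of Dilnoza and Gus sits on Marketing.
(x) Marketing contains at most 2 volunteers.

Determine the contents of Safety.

Safety = {Dilnoza, Ivan, Sven}

From (viii): Dilnoza ∉ Marketing.
(ii): Ivan matches Dilnoza: Ivan ∉ Marketing.
(iv) contrapositive: Ivan ∉ Research.
(iv) contrapositive: Dilnoza ∉ Research.
(ix) (exactly one): Gus ∈ Marketing.
(v): Sven ∉ Marketing.
(iv) contrapositive: Sven ∉ Research.
Suppose Jae ∈ Safety: no assignment then satisfies all the clues, so Jae ∉ Safety.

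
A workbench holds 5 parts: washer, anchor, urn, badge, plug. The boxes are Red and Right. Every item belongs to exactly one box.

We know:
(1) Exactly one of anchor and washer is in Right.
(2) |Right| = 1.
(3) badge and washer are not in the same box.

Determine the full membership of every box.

Red = {anchor, badge, plug, urn}; Right = {washer}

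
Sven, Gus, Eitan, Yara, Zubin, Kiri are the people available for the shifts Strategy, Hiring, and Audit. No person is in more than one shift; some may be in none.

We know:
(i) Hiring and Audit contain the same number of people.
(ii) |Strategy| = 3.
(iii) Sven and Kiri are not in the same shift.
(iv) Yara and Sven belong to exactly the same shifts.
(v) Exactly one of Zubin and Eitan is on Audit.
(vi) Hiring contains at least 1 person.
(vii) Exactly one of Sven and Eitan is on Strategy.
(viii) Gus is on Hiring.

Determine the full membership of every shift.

Strategy = {Sven, Yara, Zubin}; Hiring = {Gus}; Audit = {Eitan}

From (viii): Gus ∈ Hiring.
Suppose Sven ∉ Strategy: no assignment then satisfies all the clues, so Sven ∈ Strategy.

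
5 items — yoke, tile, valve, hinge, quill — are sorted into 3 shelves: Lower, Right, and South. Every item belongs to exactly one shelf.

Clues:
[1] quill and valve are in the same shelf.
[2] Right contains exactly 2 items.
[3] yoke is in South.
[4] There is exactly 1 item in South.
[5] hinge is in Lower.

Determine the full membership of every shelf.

Lower = {hinge, tile}; Right = {quill, valve}; South = {yoke}

From (3): yoke ∈ South.
From (5): hinge ∈ Lower.
(4): South already has 1, so the rest are out.
Suppose tile ∉ Lower: no assignment then satisfies all the clues, so tile ∈ Lower.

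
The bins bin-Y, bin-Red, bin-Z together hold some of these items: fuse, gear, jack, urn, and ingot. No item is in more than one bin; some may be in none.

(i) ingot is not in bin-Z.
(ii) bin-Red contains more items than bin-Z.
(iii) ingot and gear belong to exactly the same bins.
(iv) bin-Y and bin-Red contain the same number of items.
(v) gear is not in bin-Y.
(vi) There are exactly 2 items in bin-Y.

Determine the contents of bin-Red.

bin-Red = {gear, ingot}

From (i): ingot ∉ bin-Z.
From (v): gear ∉ bin-Y.
(iii): ingot matches gear: ingot ∉ bin-Y.
(iii): gear matches ingot: gear ∉ bin-Z.
Suppose fuse ∈ bin-Red: no assignment then satisfies all the clues, so fuse ∉ bin-Red.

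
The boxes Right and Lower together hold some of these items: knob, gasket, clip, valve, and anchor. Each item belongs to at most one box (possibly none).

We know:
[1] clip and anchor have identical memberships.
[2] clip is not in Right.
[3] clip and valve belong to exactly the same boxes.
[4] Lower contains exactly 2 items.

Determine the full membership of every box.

Right = {}; Lower = {gasket, knob}

From (2): clip ∉ Right.
(1): anchor matches clip: anchor ∉ Right.
(3): valve matches clip: valve ∉ Right.
Suppose knob ∈ Right: no assignment then satisfies all the clues, so knob ∉ Right.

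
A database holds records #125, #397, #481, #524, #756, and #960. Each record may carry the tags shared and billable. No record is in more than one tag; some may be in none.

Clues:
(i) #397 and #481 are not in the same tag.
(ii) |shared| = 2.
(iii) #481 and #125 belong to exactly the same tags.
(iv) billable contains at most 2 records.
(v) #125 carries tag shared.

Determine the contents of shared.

From (v): #125 ∈ shared.
(iii): #481 matches #125: #481 ∈ shared.
(i): #397 ∉ shared.
(ii): shared already has 2, so the rest are out.

shared = {#125, #481}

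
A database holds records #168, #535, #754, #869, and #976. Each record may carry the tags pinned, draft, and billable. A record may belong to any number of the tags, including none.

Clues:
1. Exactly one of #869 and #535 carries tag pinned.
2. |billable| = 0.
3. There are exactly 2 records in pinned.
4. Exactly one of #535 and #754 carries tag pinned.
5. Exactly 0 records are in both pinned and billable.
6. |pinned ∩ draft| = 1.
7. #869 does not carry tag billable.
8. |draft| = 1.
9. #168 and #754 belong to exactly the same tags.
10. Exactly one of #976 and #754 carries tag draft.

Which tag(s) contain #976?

#976: draft, pinned

From (7): #869 ∉ billable.
(2): billable already has 0, so the rest are out.
Suppose #976 ∉ pinned: no assignment then satisfies all the clues, so #976 ∈ pinned.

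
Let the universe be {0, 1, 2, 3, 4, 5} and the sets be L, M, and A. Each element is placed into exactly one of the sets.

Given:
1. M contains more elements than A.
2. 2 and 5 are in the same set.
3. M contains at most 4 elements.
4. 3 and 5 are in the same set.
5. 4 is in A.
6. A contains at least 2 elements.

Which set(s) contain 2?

2: M

From (5): 4 ∈ A.
Suppose 2 ∈ L: no assignment then satisfies all the clues, so 2 ∉ L.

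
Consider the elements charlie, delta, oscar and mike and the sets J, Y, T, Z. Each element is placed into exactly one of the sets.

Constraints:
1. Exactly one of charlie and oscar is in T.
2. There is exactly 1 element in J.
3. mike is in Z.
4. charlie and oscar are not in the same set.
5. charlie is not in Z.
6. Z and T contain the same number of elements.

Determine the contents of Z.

Z = {mike}

From (3): mike ∈ Z.
From (5): charlie ∉ Z.
Suppose delta ∈ Z: no assignment then satisfies all the clues, so delta ∉ Z.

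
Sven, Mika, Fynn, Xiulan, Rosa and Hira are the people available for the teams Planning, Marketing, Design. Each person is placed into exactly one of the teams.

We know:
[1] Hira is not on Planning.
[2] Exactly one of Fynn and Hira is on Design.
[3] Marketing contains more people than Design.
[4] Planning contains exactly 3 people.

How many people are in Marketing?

2

From (1): Hira ∉ Planning.
Suppose Sven ∈ Design: no assignment then satisfies all the clues, so Sven ∉ Design.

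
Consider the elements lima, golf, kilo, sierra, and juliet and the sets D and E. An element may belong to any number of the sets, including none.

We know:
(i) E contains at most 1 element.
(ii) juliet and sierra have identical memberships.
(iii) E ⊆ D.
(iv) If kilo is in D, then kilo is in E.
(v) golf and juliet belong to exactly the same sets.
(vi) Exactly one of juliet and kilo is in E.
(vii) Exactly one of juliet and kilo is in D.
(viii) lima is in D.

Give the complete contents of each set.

D = {kilo, lima}; E = {kilo}

From (viii): lima ∈ D.
Suppose lima ∈ E: no assignment then satisfies all the clues, so lima ∉ E.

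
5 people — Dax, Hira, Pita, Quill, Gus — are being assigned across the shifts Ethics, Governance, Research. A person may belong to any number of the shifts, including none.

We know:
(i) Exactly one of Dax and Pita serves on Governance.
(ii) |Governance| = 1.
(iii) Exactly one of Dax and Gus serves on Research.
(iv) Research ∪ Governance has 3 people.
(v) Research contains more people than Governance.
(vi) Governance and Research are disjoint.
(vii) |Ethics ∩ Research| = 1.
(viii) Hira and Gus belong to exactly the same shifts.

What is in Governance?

Governance = {Pita}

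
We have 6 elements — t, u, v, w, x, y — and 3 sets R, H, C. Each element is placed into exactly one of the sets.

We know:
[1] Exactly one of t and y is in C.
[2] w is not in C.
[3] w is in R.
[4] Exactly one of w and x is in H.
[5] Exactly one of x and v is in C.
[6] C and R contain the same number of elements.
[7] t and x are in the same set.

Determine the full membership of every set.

From (2): w ∉ C.
From (3): w ∈ R.
(4) (exactly one): x ∈ H.
(5) (exactly one): v ∈ C.
(7): t matches x: t ∉ R.
(7): t matches x: t ∈ H.
(1) (exactly one): y ∈ C.
Suppose u ∉ R: no assignment then satisfies all the clues, so u ∈ R.

R = {u, w}; H = {t, x}; C = {v, y}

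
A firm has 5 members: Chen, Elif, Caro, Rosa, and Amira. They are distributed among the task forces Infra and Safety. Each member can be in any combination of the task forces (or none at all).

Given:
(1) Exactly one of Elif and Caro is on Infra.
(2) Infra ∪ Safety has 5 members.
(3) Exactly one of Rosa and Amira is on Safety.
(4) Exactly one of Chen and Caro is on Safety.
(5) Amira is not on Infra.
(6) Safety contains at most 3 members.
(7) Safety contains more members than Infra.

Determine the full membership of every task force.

Infra = {Caro, Rosa}; Safety = {Amira, Chen, Elif}

From (5): Amira ∉ Infra.
Suppose Chen ∈ Infra: no assignment then satisfies all the clues, so Chen ∉ Infra.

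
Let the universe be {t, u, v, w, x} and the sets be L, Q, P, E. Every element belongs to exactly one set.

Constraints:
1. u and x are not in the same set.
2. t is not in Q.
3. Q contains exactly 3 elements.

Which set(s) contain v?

v: Q

From (2): t ∉ Q.
Suppose v ∈ L: no assignment then satisfies all the clues, so v ∉ L.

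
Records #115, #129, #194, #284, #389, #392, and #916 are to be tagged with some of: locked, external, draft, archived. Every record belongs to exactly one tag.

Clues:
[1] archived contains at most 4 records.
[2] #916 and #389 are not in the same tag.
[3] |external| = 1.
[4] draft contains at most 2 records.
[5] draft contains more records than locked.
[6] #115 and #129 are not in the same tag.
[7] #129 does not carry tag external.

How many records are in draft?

2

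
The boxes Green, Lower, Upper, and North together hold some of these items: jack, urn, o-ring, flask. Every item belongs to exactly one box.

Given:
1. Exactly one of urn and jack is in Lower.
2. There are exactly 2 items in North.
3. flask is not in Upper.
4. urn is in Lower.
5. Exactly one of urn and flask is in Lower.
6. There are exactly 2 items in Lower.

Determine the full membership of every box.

Green = {}; Lower = {o-ring, urn}; Upper = {}; North = {flask, jack}

From (3): flask ∉ Upper.
From (4): urn ∈ Lower.
(1) (exactly one): jack ∉ Lower.
(5) (exactly one): flask ∉ Lower.
(6): only 2 candidates remain for Lower, so all are in.
(2): only 2 candidates remain for North, so all are in.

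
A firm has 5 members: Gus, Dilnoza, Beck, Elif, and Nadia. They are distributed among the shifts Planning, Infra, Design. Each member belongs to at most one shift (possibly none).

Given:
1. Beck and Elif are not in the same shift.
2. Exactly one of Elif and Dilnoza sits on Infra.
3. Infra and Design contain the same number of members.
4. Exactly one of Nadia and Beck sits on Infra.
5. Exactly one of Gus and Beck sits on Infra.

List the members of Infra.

Infra = {Beck, Dilnoza}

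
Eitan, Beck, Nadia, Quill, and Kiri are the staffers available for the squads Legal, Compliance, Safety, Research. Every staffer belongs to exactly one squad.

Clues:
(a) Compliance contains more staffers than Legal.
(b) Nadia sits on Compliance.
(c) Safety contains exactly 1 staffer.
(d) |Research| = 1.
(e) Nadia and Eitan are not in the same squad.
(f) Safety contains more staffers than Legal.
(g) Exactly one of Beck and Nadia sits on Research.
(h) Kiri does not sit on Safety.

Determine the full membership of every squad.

Legal = {}; Compliance = {Kiri, Nadia, Quill}; Safety = {Eitan}; Research = {Beck}

From (b): Nadia ∈ Compliance.
From (h): Kiri ∉ Safety.
(e): Eitan ∉ Compliance.
(g) (exactly one): Beck ∈ Research.
(d): Research already has 1, so the rest are out.
Suppose Eitan ∈ Legal: no assignment then satisfies all the clues, so Eitan ∉ Legal.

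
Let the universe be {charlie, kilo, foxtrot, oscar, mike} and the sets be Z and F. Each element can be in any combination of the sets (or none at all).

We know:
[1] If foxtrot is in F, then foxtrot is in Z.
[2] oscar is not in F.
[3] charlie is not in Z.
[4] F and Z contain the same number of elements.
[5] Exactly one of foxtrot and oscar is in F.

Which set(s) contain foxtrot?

From (2): oscar ∉ F.
From (3): charlie ∉ Z.
(5) (exactly one): foxtrot ∈ F.
(1): foxtrot ∈ Z.

foxtrot: F, Z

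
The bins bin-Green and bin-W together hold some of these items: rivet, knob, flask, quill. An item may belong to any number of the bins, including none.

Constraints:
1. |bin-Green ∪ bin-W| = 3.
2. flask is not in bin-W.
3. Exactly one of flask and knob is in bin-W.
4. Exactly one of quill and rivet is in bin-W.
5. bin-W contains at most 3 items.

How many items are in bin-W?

2

From (2): flask ∉ bin-W.
(3) (exactly one): knob ∈ bin-W.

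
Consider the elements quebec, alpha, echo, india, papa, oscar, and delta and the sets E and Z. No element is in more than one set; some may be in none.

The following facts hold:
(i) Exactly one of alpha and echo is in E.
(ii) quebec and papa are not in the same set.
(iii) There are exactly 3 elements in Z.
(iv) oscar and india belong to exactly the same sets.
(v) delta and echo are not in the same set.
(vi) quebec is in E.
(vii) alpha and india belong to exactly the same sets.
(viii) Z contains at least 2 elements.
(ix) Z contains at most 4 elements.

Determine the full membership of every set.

E = {echo, quebec}; Z = {alpha, india, oscar}

From (vi): quebec ∈ E.
(ii): papa ∉ E.
Suppose alpha ∈ E: no assignment then satisfies all the clues, so alpha ∉ E.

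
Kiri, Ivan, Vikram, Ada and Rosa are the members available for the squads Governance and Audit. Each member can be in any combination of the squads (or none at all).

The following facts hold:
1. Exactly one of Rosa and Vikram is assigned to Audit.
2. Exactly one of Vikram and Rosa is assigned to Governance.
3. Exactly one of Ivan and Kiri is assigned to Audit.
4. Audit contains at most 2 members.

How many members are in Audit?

2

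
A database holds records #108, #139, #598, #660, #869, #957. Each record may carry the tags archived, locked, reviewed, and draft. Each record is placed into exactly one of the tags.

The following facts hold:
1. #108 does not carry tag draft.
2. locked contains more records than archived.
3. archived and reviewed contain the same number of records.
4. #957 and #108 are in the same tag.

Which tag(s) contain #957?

From (1): #108 ∉ draft.
(4): #957 matches #108: #957 ∉ draft.
Suppose #957 ∈ archived: no assignment then satisfies all the clues, so #957 ∉ archived.

#957: locked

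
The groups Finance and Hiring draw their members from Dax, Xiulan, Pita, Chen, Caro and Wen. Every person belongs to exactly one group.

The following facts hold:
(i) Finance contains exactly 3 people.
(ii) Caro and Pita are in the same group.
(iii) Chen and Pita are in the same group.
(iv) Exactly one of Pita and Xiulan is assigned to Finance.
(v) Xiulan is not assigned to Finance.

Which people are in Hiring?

From (v): Xiulan ∉ Finance.
(iv) (exactly one): Pita ∈ Finance.
Only one group left: Xiulan ∈ Hiring.
(ii): Caro matches Pita: Caro ∈ Finance.
(iii): Chen matches Pita: Chen ∈ Finance.
(i): Finance already has 3, so the rest are out.
Only one group left: Dax ∈ Hiring.
Only one group left: Wen ∈ Hiring.

Hiring = {Dax, Wen, Xiulan}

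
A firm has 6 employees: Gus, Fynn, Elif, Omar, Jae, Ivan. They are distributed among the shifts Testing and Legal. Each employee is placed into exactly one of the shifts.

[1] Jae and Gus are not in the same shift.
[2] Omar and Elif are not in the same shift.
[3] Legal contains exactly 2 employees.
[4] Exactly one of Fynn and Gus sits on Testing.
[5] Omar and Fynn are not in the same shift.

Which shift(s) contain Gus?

Gus: Legal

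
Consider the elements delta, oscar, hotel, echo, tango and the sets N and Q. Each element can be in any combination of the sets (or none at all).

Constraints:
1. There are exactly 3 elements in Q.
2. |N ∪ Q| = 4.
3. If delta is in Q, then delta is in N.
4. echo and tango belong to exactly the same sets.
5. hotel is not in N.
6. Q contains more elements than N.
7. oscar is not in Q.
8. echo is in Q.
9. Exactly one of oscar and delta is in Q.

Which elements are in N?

N = {delta, oscar}

From (5): hotel ∉ N.
From (7): oscar ∉ Q.
From (8): echo ∈ Q.
(4): tango matches echo: tango ∈ Q.
(9) (exactly one): delta ∈ Q.
(1): Q already has 3, so the rest are out.
(3): delta ∈ N.
Suppose oscar ∉ N: no assignment then satisfies all the clues, so oscar ∈ N.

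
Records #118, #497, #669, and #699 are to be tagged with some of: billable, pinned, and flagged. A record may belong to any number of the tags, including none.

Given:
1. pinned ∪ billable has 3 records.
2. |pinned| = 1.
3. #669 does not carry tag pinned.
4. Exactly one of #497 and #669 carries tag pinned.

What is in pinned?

pinned = {#497}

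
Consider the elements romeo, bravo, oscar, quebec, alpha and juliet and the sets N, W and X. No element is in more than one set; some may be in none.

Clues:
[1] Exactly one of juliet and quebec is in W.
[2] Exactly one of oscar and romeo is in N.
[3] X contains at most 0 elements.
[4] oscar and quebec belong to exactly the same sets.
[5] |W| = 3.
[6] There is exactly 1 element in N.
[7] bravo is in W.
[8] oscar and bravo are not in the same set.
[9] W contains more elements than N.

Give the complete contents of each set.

N = {romeo}; W = {alpha, bravo, juliet}; X = {}

From (7): bravo ∈ W.
(3): X already has 0, so the rest are out.
(8): oscar ∉ W.
(4): quebec matches oscar: quebec ∉ W.
(1) (exactly one): juliet ∈ W.
Suppose romeo ∉ N: no assignment then satisfies all the clues, so romeo ∈ N.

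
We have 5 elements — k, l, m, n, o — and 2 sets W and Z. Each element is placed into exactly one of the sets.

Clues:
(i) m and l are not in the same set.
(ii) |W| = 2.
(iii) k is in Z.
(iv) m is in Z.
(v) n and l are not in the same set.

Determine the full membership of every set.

From (iii): k ∈ Z.
From (iv): m ∈ Z.
(i): l ∉ Z.
Only one set left: l ∈ W.
(v): n ∉ W.
Only one set left: n ∈ Z.
(ii): only 2 candidates remain for W, so all are in.

W = {l, o}; Z = {k, m, n}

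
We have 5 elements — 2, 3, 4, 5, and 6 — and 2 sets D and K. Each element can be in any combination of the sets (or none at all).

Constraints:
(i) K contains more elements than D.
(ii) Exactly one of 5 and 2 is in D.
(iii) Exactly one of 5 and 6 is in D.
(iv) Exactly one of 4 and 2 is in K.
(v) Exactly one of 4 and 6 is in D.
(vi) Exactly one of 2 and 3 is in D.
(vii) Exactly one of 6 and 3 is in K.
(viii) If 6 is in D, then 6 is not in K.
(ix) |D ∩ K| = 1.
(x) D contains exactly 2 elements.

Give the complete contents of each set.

D = {2, 6}; K = {2, 3, 5}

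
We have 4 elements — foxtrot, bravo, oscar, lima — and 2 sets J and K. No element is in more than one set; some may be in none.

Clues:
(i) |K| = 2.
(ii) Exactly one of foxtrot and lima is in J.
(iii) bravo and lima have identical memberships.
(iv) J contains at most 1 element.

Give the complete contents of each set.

J = {foxtrot}; K = {bravo, lima}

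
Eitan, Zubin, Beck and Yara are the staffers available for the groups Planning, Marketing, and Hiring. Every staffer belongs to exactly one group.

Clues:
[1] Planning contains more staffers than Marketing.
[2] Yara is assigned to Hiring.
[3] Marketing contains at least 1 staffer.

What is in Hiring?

Hiring = {Yara}

From (2): Yara ∈ Hiring.
Suppose Eitan ∈ Hiring: no assignment then satisfies all the clues, so Eitan ∉ Hiring.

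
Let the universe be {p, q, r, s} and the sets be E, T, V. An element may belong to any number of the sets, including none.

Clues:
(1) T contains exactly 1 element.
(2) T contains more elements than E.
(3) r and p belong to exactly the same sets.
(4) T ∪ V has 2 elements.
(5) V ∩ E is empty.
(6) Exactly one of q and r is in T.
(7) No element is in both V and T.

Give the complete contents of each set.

E = {}; T = {q}; V = {s}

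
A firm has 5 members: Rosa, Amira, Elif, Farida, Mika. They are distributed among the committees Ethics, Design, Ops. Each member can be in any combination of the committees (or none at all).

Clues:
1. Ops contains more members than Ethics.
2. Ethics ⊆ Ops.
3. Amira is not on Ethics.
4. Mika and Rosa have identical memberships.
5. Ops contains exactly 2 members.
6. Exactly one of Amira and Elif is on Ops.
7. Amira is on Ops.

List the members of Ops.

Ops = {Amira, Farida}

From (3): Amira ∉ Ethics.
From (7): Amira ∈ Ops.
(6) (exactly one): Elif ∉ Ops.
(2) contrapositive: Elif ∉ Ethics.
Suppose Rosa ∈ Ops: no assignment then satisfies all the clues, so Rosa ∉ Ops.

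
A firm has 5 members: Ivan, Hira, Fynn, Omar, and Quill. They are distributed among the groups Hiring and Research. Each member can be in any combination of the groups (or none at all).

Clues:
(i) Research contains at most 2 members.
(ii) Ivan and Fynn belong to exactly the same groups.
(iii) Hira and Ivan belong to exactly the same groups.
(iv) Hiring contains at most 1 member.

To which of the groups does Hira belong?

Hira: none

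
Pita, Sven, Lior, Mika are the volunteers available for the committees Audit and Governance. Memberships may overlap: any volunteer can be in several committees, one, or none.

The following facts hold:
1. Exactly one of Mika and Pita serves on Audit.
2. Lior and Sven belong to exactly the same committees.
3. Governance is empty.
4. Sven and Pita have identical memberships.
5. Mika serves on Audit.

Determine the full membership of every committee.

From (5): Mika ∈ Audit.
(1) (exactly one): Pita ∉ Audit.
(3): Governance already has 0, so the rest are out.
(4): Sven matches Pita: Sven ∉ Audit.
(2): Lior matches Sven: Lior ∉ Audit.

Audit = {Mika}; Governance = {}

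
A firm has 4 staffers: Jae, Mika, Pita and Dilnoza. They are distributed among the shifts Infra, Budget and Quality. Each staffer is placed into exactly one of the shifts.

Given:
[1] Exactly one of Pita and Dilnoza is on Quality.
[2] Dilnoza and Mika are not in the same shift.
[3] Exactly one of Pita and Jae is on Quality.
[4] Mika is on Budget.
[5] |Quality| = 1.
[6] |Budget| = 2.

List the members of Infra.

Infra = {Dilnoza}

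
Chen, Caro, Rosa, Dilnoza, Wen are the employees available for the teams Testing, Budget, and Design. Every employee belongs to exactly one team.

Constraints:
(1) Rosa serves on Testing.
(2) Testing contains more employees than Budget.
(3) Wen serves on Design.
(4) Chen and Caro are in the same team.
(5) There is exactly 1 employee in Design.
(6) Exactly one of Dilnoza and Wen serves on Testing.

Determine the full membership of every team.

Testing = {Caro, Chen, Dilnoza, Rosa}; Budget = {}; Design = {Wen}

From (1): Rosa ∈ Testing.
From (3): Wen ∈ Design.
(5): Design already has 1, so the rest are out.
(6) (exactly one): Dilnoza ∈ Testing.
Suppose Chen ∉ Testing: no assignment then satisfies all the clues, so Chen ∈ Testing.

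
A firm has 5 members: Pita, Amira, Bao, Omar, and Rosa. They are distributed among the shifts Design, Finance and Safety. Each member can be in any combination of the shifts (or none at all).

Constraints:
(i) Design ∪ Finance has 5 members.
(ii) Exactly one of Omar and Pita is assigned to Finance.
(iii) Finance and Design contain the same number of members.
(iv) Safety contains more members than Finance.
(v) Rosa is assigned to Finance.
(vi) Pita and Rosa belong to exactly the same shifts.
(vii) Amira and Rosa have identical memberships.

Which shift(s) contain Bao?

Bao: Finance, Safety

From (v): Rosa ∈ Finance.
(vi): Pita matches Rosa: Pita ∈ Finance.
(vii): Amira matches Rosa: Amira ∈ Finance.
(ii) (exactly one): Omar ∉ Finance.
Suppose Bao ∈ Design: no assignment then satisfies all the clues, so Bao ∉ Design.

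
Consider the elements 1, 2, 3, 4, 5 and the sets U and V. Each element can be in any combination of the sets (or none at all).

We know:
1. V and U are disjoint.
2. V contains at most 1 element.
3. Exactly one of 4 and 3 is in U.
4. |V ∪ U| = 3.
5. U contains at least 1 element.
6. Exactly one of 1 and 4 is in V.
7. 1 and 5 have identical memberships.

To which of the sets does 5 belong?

5: none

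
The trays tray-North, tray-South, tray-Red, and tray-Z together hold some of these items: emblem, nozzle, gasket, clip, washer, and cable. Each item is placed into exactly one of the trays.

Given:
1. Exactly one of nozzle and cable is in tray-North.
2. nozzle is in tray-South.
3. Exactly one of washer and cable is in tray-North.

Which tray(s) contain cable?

cable: tray-North

From (2): nozzle ∈ tray-South.
(1) (exactly one): cable ∈ tray-North.
(3) (exactly one): washer ∉ tray-North.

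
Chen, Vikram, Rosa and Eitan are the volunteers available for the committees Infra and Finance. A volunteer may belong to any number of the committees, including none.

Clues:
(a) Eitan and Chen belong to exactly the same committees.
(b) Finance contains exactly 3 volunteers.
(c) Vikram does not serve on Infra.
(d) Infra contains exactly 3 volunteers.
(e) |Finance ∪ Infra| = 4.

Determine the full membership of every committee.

From (c): Vikram ∉ Infra.
(d): only 3 candidates remain for Infra, so all are in.
Suppose Chen ∉ Finance: no assignment then satisfies all the clues, so Chen ∈ Finance.

Infra = {Chen, Eitan, Rosa}; Finance = {Chen, Eitan, Vikram}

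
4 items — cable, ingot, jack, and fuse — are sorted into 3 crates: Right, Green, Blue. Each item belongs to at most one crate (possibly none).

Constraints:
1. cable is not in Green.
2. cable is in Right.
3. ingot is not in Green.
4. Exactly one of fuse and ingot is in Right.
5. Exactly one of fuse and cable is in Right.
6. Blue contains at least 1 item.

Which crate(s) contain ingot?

ingot: Right

From (1): cable ∉ Green.
From (2): cable ∈ Right.
From (3): ingot ∉ Green.
(5) (exactly one): fuse ∉ Right.
(4) (exactly one): ingot ∈ Right.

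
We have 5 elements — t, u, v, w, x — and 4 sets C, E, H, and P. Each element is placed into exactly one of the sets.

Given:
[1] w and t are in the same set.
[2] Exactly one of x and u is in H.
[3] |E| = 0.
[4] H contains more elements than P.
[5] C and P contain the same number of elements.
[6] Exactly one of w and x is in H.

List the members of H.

H = {t, u, w}

(3): E already has 0, so the rest are out.
Suppose t ∉ H: no assignment then satisfies all the clues, so t ∈ H.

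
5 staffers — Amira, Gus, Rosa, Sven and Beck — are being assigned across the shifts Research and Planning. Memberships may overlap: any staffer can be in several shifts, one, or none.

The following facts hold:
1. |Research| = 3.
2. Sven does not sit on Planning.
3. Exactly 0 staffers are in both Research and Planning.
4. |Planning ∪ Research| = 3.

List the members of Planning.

Planning = {}

From (2): Sven ∉ Planning.
Suppose Amira ∈ Planning: no assignment then satisfies all the clues, so Amira ∉ Planning.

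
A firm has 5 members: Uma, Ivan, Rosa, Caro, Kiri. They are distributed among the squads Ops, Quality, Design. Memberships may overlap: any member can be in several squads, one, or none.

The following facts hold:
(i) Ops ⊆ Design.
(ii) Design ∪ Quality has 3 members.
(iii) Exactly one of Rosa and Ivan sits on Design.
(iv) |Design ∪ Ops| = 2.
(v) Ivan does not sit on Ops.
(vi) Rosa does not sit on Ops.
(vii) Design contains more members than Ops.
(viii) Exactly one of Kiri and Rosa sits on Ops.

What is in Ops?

From (v): Ivan ∉ Ops.
From (vi): Rosa ∉ Ops.
(viii) (exactly one): Kiri ∈ Ops.
(i) with Kiri ∈ Ops: Kiri ∈ Design.
Suppose Uma ∈ Ops: no assignment then satisfies all the clues, so Uma ∉ Ops.

Ops = {Kiri}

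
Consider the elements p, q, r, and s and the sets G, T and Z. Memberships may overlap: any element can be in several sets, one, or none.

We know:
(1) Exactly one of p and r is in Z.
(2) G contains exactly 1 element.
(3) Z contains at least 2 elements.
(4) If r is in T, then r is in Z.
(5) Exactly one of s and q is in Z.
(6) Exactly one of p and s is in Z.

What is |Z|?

2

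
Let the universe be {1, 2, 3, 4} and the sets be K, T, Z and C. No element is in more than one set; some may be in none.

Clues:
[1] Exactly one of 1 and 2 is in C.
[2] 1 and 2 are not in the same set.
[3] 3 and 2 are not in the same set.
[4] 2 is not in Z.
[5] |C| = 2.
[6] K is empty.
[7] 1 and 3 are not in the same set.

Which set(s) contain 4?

4: C

From (4): 2 ∉ Z.
(6): K already has 0, so the rest are out.
Suppose 4 ∈ T: no assignment then satisfies all the clues, so 4 ∉ T.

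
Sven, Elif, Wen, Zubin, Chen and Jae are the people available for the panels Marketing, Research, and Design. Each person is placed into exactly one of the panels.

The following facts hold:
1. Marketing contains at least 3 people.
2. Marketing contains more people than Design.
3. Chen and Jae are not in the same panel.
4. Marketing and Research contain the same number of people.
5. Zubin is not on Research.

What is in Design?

From (5): Zubin ∉ Research.
Suppose Sven ∈ Design: no assignment then satisfies all the clues, so Sven ∉ Design.

Design = {}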